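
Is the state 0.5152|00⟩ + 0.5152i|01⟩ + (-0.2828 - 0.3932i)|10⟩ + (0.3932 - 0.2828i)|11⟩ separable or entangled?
Separable

Writing the state as a|00⟩ + b|01⟩ + c|10⟩ + d|11⟩, it is a product state iff ad − bc = 0.
Here (a, b, c, d) = (0.5152, 0.5152i, (-0.2828 - 0.3932i), (0.3932 - 0.2828i)): ad − bc = (0.5152)(0.3932 - 0.2828i) − (0.5152i)(-0.2828 - 0.3932i) = 0, so the state is separable.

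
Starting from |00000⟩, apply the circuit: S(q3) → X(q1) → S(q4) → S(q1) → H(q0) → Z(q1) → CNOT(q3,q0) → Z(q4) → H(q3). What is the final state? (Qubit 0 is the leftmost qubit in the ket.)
-(1/2)i|01000⟩ - (1/2)i|01010⟩ - (1/2)i|11000⟩ - (1/2)i|11010⟩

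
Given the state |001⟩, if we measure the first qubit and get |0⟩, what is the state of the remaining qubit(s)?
|01⟩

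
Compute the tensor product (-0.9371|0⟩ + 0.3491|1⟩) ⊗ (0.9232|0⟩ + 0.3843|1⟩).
-0.8651|00⟩ - 0.3601|01⟩ + 0.3223|10⟩ + 0.1342|11⟩

amp(|b₁b₂…⟩) = product of the factor amplitudes for bits b₁, b₂, …; only kets whose every factor amplitude is nonzero survive.
|00⟩: (-0.9371)(0.9232) = -0.8651
|01⟩: (-0.9371)(0.3843) = -0.3601
|10⟩: (0.3491)(0.9232) = 0.3223
|11⟩: (0.3491)(0.3843) = 0.1342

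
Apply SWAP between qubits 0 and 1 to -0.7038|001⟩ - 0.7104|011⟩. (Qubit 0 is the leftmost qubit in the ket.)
-0.7038|001⟩ - 0.7104|101⟩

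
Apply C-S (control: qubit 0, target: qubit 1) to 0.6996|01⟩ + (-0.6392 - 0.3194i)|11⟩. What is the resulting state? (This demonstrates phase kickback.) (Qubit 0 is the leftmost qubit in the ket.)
0.6996|01⟩ + (0.3194 - 0.6392i)|11⟩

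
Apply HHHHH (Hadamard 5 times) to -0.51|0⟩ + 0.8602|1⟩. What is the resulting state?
0.2476|0⟩ - 0.9689|1⟩

H² = I, so H^5 = H: a single Hadamard. With (a, b) = (-0.51, 0.8602), H gives ((a + b)/√2, (a − b)/√2) = (0.2476, -0.9689).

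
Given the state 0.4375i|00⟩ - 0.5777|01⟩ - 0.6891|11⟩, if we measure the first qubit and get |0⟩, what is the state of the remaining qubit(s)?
0.6037i|0⟩ - 0.7972|1⟩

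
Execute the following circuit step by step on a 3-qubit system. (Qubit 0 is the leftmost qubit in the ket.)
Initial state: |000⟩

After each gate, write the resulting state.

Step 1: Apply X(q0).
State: |100⟩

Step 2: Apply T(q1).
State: |100⟩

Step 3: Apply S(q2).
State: |100⟩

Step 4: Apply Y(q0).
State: -i|000⟩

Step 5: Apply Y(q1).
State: |010⟩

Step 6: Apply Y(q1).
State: -i|000⟩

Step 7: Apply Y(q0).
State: |100⟩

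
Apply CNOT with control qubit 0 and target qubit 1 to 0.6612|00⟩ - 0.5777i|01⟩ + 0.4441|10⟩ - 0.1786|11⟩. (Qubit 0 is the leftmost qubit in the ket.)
0.6612|00⟩ - 0.5777i|01⟩ - 0.1786|10⟩ + 0.4441|11⟩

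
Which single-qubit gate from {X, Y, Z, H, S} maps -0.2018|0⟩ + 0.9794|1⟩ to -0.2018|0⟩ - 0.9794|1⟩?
Z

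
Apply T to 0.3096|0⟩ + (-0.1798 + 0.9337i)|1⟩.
0.3096|0⟩ + (-0.7874 + 0.5331i)|1⟩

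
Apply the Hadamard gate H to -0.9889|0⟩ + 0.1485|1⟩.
-0.5943|0⟩ - 0.8043|1⟩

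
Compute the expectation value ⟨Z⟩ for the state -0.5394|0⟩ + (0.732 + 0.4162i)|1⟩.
-0.4181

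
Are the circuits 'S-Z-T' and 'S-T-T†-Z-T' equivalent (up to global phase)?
Yes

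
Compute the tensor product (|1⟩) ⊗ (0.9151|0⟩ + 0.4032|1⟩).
0.9151|10⟩ + 0.4032|11⟩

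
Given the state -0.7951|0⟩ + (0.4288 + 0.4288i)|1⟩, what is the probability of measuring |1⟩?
0.3677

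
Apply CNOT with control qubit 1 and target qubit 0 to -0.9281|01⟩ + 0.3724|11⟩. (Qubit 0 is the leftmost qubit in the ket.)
0.3724|01⟩ - 0.9281|11⟩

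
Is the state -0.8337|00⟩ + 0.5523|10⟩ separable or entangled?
Separable

Writing the state as a|00⟩ + b|01⟩ + c|10⟩ + d|11⟩, it is a product state iff ad − bc = 0.
Here (a, b, c, d) = (-0.8337, 0, 0.5523, 0): ad − bc = (-0.8337)(0) − (0)(0.5523) = 0, so the state is separable.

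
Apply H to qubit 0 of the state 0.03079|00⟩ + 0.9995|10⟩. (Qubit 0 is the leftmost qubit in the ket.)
0.7285|00⟩ - 0.685|10⟩

H on qubit 0 mixes each pair of kets that differ only in qubit 0: amplitudes (a, b) of (|…0…⟩, |…1…⟩) become ((a + b)/√2, (a − b)/√2). Kets absent from the input have amplitude 0.
(|00⟩, |10⟩): (a, b) = (0.03079, 0.9995) → (0.7285, -0.685)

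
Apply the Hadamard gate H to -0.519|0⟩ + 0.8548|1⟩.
0.2374|0⟩ - 0.9714|1⟩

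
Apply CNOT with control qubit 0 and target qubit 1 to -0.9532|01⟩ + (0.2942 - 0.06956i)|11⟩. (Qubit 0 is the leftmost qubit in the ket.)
-0.9532|01⟩ + (0.2942 - 0.06956i)|10⟩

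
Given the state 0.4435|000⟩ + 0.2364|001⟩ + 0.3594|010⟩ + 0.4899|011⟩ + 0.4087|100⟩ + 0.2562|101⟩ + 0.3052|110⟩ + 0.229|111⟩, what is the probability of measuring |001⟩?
0.05588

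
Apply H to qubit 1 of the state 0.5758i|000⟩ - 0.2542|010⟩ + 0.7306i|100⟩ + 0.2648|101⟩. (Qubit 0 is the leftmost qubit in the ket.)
(-0.1797 + 0.4072i)|000⟩ + (0.1797 + 0.4072i)|010⟩ + 0.5166i|100⟩ + 0.1872|101⟩ + 0.5166i|110⟩ + 0.1872|111⟩

H on qubit 1 mixes each pair of kets that differ only in qubit 1: amplitudes (a, b) of (|…0…⟩, |…1…⟩) become ((a + b)/√2, (a − b)/√2). Kets absent from the input have amplitude 0.
(|000⟩, |010⟩): (a, b) = (0.5758i, -0.2542) → ((-0.1797 + 0.4072i), (0.1797 + 0.4072i))
(|100⟩, |110⟩): (a, b) = (0.7306i, 0) → (0.5166i, 0.5166i)
(|101⟩, |111⟩): (a, b) = (0.2648, 0) → (0.1872, 0.1872)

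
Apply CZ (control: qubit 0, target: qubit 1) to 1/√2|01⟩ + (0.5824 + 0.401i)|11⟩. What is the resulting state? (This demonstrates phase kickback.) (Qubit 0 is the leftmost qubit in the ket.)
1/√2|01⟩ + (-0.5824 - 0.401i)|11⟩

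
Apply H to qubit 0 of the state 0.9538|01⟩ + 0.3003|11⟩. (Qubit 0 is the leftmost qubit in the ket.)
0.8868|01⟩ + 0.4621|11⟩

H on qubit 0 mixes each pair of kets that differ only in qubit 0: amplitudes (a, b) of (|…0…⟩, |…1…⟩) become ((a + b)/√2, (a − b)/√2). Kets absent from the input have amplitude 0.
(|01⟩, |11⟩): (a, b) = (0.9538, 0.3003) → (0.8868, 0.4621)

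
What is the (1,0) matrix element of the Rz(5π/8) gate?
0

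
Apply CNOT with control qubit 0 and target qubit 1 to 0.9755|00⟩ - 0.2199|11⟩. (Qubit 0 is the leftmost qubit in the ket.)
0.9755|00⟩ - 0.2199|10⟩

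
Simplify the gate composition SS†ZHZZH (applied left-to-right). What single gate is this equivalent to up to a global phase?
Z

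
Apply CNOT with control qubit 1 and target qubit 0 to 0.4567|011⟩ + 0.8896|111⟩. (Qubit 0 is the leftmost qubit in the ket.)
0.8896|011⟩ + 0.4567|111⟩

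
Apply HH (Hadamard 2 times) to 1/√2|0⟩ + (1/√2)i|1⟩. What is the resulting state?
1/√2|0⟩ + (1/√2)i|1⟩

H² = I, so an even number of Hadamards cancels: H^2 = I and the state is unchanged.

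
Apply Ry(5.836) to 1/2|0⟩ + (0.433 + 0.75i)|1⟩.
(-0.5836 - 0.1663i)|0⟩ + (-0.3114 - 0.7313i)|1⟩

Ry(5.836) = [[cos(θ/2), −sin(θ/2)], [sin(θ/2), cos(θ/2)]]; θ = 5.836, cos(θ/2) ≈ -0.975107, sin(θ/2) ≈ 0.221734.
With a = amp(|0⟩) = 1/2 and b = amp(|1⟩) = (0.433 + 0.75i):
new amp(|0⟩) = (-0.975107)·a + (-0.221734)·b = (-0.5836 - 0.1663i)
new amp(|1⟩) = (0.221734)·a + (-0.975107)·b = (-0.3114 - 0.7313i)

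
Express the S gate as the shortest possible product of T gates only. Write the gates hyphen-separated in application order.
T-T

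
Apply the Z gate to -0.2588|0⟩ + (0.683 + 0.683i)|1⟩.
-0.2588|0⟩ + (-0.683 - 0.683i)|1⟩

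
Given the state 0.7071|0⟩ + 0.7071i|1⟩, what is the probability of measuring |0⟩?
0.5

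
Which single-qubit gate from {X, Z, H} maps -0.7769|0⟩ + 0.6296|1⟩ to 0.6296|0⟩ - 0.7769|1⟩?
X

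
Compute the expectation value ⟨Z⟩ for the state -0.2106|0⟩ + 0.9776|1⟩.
-0.9113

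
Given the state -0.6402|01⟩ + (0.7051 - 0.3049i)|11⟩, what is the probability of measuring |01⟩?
0.4099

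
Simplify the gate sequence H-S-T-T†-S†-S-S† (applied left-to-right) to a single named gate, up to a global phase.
H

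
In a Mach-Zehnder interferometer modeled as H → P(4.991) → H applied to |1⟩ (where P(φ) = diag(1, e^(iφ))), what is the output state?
(0.3625 + 0.4807i)|0⟩ + (0.6375 - 0.4807i)|1⟩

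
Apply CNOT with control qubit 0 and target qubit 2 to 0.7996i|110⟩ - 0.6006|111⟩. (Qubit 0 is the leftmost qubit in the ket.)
-0.6006|110⟩ + 0.7996i|111⟩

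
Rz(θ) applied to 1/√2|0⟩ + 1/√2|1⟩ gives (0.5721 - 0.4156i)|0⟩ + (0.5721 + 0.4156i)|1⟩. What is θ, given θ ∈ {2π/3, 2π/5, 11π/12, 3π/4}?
2π/5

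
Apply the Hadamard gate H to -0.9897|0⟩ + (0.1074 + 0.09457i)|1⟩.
(-0.6239 + 0.06687i)|0⟩ + (-0.7758 - 0.06687i)|1⟩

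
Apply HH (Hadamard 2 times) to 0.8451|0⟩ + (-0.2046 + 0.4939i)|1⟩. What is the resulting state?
0.8451|0⟩ + (-0.2046 + 0.4939i)|1⟩

H² = I, so an even number of Hadamards cancels: H^2 = I and the state is unchanged.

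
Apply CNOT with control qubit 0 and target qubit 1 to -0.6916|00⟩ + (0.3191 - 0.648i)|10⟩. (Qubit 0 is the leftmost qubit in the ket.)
-0.6916|00⟩ + (0.3191 - 0.648i)|11⟩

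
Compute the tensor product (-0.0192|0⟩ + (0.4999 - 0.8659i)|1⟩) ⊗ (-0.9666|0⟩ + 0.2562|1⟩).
0.01856|00⟩ - 0.004919|01⟩ + (-0.4832 + 0.837i)|10⟩ + (0.1281 - 0.2218i)|11⟩

amp(|b₁b₂…⟩) = product of the factor amplitudes for bits b₁, b₂, …; only kets whose every factor amplitude is nonzero survive.
|00⟩: (-0.0192)(-0.9666) = 0.01856
|01⟩: (-0.0192)(0.2562) = -0.004919
|10⟩: (0.4999 - 0.8659i)(-0.9666) = (-0.4832 + 0.837i)
|11⟩: (0.4999 - 0.8659i)(0.2562) = (0.1281 - 0.2218i)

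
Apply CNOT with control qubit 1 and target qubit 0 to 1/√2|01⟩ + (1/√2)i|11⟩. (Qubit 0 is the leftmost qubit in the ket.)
(1/√2)i|01⟩ + 1/√2|11⟩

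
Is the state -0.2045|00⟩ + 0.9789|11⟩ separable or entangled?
Entangled

Writing the state as a|00⟩ + b|01⟩ + c|10⟩ + d|11⟩, it is a product state iff ad − bc = 0.
Here (a, b, c, d) = (-0.2045, 0, 0, 0.9789): ad − bc = (-0.2045)(0.9789) − (0)(0) = -0.2002 ≠ 0, so the state is entangled.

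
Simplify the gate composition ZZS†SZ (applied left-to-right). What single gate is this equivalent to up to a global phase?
Z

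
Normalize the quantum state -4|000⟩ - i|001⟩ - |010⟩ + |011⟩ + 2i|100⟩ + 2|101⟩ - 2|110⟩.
-0.7184|000⟩ - 0.1796i|001⟩ - 0.1796|010⟩ + 0.1796|011⟩ + 0.3592i|100⟩ + 0.3592|101⟩ - 0.3592|110⟩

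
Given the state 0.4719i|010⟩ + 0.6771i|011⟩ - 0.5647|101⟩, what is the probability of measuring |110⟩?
0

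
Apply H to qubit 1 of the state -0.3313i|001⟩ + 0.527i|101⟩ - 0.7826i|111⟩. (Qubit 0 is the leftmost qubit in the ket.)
-0.2343i|001⟩ - 0.2343i|011⟩ - 0.1807i|101⟩ + 0.926i|111⟩

H on qubit 1 mixes each pair of kets that differ only in qubit 1: amplitudes (a, b) of (|…0…⟩, |…1…⟩) become ((a + b)/√2, (a − b)/√2). Kets absent from the input have amplitude 0.
(|001⟩, |011⟩): (a, b) = (-0.3313i, 0) → (-0.2343i, -0.2343i)
(|101⟩, |111⟩): (a, b) = (0.527i, -0.7826i) → (-0.1807i, 0.926i)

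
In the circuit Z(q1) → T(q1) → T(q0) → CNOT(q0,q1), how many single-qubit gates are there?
3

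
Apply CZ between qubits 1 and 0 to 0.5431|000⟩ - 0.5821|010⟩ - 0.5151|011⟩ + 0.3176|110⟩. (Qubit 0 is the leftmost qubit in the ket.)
0.5431|000⟩ - 0.5821|010⟩ - 0.5151|011⟩ - 0.3176|110⟩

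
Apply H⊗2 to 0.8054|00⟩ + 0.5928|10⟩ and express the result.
0.6991|00⟩ + 0.6991|01⟩ + 0.1063|10⟩ + 0.1063|11⟩

H⊗2 gives amp(|y⟩) = (1/2) Σ_x (−1)^(x·y) amp(|x⟩), where x·y is the number of positions in which both x and y have a 1.
|00⟩: (0.8054 + 0.5928)/2 = 0.6991
|01⟩: (0.8054 + 0.5928)/2 = 0.6991
|10⟩: (0.8054 - 0.5928)/2 = 0.1063
|11⟩: (0.8054 - 0.5928)/2 = 0.1063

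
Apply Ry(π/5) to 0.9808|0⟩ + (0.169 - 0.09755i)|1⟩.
(0.8806 + 0.03014i)|0⟩ + (0.4638 - 0.09278i)|1⟩

Ry(π/5) = [[cos(θ/2), −sin(θ/2)], [sin(θ/2), cos(θ/2)]]; θ = π/5, cos(θ/2) ≈ 0.951057, sin(θ/2) ≈ 0.309017.
With a = amp(|0⟩) = 0.9808 and b = amp(|1⟩) = (0.169 - 0.09755i):
new amp(|0⟩) = (0.951057)·a + (-0.309017)·b = (0.8806 + 0.03014i)
new amp(|1⟩) = (0.309017)·a + (0.951057)·b = (0.4638 - 0.09278i)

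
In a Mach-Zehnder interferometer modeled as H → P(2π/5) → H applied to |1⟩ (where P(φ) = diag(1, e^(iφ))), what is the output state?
(0.3455 - 0.4755i)|0⟩ + (0.6545 + 0.4755i)|1⟩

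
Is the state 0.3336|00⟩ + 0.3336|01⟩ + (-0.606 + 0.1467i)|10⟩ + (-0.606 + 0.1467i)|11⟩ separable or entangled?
Separable

Writing the state as a|00⟩ + b|01⟩ + c|10⟩ + d|11⟩, it is a product state iff ad − bc = 0.
Here (a, b, c, d) = (0.3336, 0.3336, (-0.606 + 0.1467i), (-0.606 + 0.1467i)): ad − bc = (0.3336)(-0.606 + 0.1467i) − (0.3336)(-0.606 + 0.1467i) = 0, so the state is separable.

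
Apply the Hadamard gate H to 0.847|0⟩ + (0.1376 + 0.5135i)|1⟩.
(0.6962 + 0.3631i)|0⟩ + (0.5016 - 0.3631i)|1⟩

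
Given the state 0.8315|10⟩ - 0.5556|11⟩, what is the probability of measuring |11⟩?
0.3087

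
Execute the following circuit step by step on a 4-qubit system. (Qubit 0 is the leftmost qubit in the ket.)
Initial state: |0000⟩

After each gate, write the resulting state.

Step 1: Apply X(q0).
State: |1000⟩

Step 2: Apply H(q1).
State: 1/√2|1000⟩ + 1/√2|1100⟩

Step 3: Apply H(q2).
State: 1/2|1000⟩ + 1/2|1010⟩ + 1/2|1100⟩ + 1/2|1110⟩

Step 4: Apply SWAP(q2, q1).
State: 1/2|1000⟩ + 1/2|1010⟩ + 1/2|1100⟩ + 1/2|1110⟩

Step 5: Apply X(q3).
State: 1/2|1001⟩ + 1/2|1011⟩ + 1/2|1101⟩ + 1/2|1111⟩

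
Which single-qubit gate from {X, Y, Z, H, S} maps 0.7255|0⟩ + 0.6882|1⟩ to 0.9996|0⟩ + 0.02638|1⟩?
H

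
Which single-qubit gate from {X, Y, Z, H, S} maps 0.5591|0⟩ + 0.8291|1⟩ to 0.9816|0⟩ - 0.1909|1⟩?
H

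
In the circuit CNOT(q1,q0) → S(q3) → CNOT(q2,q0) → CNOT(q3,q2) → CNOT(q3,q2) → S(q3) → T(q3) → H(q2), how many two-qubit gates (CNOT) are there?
4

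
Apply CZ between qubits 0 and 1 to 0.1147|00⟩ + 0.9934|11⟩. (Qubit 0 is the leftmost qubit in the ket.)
0.1147|00⟩ - 0.9934|11⟩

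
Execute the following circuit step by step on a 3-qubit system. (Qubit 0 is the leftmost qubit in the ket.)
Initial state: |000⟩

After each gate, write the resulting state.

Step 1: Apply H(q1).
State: 1/√2|000⟩ + 1/√2|010⟩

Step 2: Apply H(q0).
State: 1/2|000⟩ + 1/2|010⟩ + 1/2|100⟩ + 1/2|110⟩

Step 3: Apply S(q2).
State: 1/2|000⟩ + 1/2|010⟩ + 1/2|100⟩ + 1/2|110⟩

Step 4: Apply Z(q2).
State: 1/2|000⟩ + 1/2|010⟩ + 1/2|100⟩ + 1/2|110⟩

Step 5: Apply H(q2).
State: 1/√8|000⟩ + 1/√8|001⟩ + 1/√8|010⟩ + 1/√8|011⟩ + 1/√8|100⟩ + 1/√8|101⟩ + 1/√8|110⟩ + 1/√8|111⟩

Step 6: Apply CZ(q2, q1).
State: 1/√8|000⟩ + 1/√8|001⟩ + 1/√8|010⟩ - 1/√8|011⟩ + 1/√8|100⟩ + 1/√8|101⟩ + 1/√8|110⟩ - 1/√8|111⟩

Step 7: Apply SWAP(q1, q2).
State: 1/√8|000⟩ + 1/√8|001⟩ + 1/√8|010⟩ - 1/√8|011⟩ + 1/√8|100⟩ + 1/√8|101⟩ + 1/√8|110⟩ - 1/√8|111⟩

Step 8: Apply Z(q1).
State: 1/√8|000⟩ + 1/√8|001⟩ - 1/√8|010⟩ + 1/√8|011⟩ + 1/√8|100⟩ + 1/√8|101⟩ - 1/√8|110⟩ + 1/√8|111⟩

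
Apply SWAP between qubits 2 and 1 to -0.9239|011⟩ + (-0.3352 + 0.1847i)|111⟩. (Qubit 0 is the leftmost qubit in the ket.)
-0.9239|011⟩ + (-0.3352 + 0.1847i)|111⟩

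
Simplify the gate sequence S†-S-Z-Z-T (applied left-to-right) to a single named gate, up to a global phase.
T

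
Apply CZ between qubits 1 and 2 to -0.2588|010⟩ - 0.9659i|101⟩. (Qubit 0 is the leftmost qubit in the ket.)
-0.2588|010⟩ - 0.9659i|101⟩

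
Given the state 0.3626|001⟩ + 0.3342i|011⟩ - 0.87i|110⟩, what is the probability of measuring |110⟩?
0.7569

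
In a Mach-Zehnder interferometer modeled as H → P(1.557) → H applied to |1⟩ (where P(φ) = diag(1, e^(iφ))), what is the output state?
(0.4931 - 0.5i)|0⟩ + (0.5069 + 0.5i)|1⟩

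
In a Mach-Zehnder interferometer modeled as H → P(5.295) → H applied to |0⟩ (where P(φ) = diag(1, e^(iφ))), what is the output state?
(0.7751 - 0.4175i)|0⟩ + (0.2249 + 0.4175i)|1⟩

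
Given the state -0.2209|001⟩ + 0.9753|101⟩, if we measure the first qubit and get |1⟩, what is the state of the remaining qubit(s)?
|01⟩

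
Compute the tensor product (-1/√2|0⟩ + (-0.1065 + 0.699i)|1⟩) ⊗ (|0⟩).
-1/√2|00⟩ + (-0.1065 + 0.699i)|10⟩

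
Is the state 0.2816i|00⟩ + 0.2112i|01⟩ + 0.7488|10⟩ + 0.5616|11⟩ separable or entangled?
Separable

Writing the state as a|00⟩ + b|01⟩ + c|10⟩ + d|11⟩, it is a product state iff ad − bc = 0.
Here (a, b, c, d) = (0.2816i, 0.2112i, 0.7488, 0.5616): ad − bc = (0.2816i)(0.5616) − (0.2112i)(0.7488) = 0, so the state is separable.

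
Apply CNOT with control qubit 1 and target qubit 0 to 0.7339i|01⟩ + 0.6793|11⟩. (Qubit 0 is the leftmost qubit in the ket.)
0.6793|01⟩ + 0.7339i|11⟩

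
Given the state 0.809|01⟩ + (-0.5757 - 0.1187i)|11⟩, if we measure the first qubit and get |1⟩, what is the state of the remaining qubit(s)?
(-0.9794 - 0.2019i)|1⟩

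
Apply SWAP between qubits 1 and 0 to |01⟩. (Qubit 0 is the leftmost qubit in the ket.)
|10⟩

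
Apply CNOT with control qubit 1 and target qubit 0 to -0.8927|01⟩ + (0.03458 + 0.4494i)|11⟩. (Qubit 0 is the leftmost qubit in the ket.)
(0.03458 + 0.4494i)|01⟩ - 0.8927|11⟩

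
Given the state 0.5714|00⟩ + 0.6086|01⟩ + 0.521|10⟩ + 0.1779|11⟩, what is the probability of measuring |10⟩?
0.2714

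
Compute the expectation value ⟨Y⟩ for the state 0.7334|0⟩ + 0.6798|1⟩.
0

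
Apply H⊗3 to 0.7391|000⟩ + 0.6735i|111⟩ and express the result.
(0.2613 + 0.2381i)|000⟩ + (0.2613 - 0.2381i)|001⟩ + (0.2613 - 0.2381i)|010⟩ + (0.2613 + 0.2381i)|011⟩ + (0.2613 - 0.2381i)|100⟩ + (0.2613 + 0.2381i)|101⟩ + (0.2613 + 0.2381i)|110⟩ + (0.2613 - 0.2381i)|111⟩

H⊗3 gives amp(|y⟩) = (1/2√2) Σ_x (−1)^(x·y) amp(|x⟩), where x·y is the number of positions in which both x and y have a 1.
|000⟩: (0.7391 + 0.6735i)/(2√2) = (0.2613 + 0.2381i)
|001⟩: (0.7391 - 0.6735i)/(2√2) = (0.2613 - 0.2381i)
|010⟩: (0.7391 - 0.6735i)/(2√2) = (0.2613 - 0.2381i)
|011⟩: (0.7391 + 0.6735i)/(2√2) = (0.2613 + 0.2381i)
|100⟩: (0.7391 - 0.6735i)/(2√2) = (0.2613 - 0.2381i)
|101⟩: (0.7391 + 0.6735i)/(2√2) = (0.2613 + 0.2381i)
|110⟩: (0.7391 + 0.6735i)/(2√2) = (0.2613 + 0.2381i)
|111⟩: (0.7391 - 0.6735i)/(2√2) = (0.2613 - 0.2381i)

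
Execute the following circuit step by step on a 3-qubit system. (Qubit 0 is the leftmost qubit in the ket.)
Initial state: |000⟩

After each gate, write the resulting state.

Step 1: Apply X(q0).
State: |100⟩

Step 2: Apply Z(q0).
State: -|100⟩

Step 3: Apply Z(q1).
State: -|100⟩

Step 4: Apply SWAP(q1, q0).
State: -|010⟩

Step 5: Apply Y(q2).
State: -i|011⟩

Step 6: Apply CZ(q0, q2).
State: -i|011⟩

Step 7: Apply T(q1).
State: (1/√2 - (1/√2)i)|011⟩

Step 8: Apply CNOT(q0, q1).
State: (1/√2 - (1/√2)i)|011⟩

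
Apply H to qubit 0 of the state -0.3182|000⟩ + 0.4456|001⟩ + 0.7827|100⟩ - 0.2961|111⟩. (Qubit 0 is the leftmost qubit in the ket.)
0.3285|000⟩ + 0.3151|001⟩ - 0.2094|011⟩ - 0.7785|100⟩ + 0.3151|101⟩ + 0.2094|111⟩

H on qubit 0 mixes each pair of kets that differ only in qubit 0: amplitudes (a, b) of (|…0…⟩, |…1…⟩) become ((a + b)/√2, (a − b)/√2). Kets absent from the input have amplitude 0.
(|000⟩, |100⟩): (a, b) = (-0.3182, 0.7827) → (0.3285, -0.7785)
(|001⟩, |101⟩): (a, b) = (0.4456, 0) → (0.3151, 0.3151)
(|011⟩, |111⟩): (a, b) = (0, -0.2961) → (-0.2094, 0.2094)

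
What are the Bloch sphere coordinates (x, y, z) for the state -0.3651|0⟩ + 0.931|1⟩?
(-0.6798, 0, -0.7335)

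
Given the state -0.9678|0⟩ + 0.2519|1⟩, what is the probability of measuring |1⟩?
0.06345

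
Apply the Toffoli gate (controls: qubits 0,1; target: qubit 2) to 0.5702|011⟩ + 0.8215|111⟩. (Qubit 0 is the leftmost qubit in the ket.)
0.5702|011⟩ + 0.8215|110⟩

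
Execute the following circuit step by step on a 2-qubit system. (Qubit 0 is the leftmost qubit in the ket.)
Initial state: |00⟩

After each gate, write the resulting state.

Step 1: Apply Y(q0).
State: i|10⟩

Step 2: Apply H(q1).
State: (1/√2)i|10⟩ + (1/√2)i|11⟩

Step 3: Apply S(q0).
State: -1/√2|10⟩ - 1/√2|11⟩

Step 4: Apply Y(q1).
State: (1/√2)i|10⟩ - (1/√2)i|11⟩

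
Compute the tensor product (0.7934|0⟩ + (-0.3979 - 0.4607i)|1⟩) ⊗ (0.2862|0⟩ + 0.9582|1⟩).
0.2271|00⟩ + 0.7602|01⟩ + (-0.1139 - 0.1319i)|10⟩ + (-0.3813 - 0.4414i)|11⟩

amp(|b₁b₂…⟩) = product of the factor amplitudes for bits b₁, b₂, …; only kets whose every factor amplitude is nonzero survive.
|00⟩: (0.7934)(0.2862) = 0.2271
|01⟩: (0.7934)(0.9582) = 0.7602
|10⟩: (-0.3979 - 0.4607i)(0.2862) = (-0.1139 - 0.1319i)
|11⟩: (-0.3979 - 0.4607i)(0.9582) = (-0.3813 - 0.4414i)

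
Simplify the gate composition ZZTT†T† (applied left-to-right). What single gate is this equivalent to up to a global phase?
T†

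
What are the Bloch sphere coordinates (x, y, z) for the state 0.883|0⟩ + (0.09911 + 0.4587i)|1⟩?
(0.175, 0.8101, 0.5595)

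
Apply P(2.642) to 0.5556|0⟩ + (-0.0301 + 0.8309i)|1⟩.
0.5556|0⟩ + (-0.3716 - 0.7438i)|1⟩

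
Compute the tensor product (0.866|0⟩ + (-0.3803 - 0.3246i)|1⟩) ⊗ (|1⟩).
0.866|01⟩ + (-0.3803 - 0.3246i)|11⟩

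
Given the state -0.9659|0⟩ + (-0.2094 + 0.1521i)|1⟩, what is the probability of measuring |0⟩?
0.933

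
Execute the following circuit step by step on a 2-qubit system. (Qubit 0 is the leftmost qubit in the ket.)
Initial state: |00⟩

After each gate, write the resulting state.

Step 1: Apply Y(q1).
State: i|01⟩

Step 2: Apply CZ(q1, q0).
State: i|01⟩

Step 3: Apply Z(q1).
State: -i|01⟩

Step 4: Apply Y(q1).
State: -|00⟩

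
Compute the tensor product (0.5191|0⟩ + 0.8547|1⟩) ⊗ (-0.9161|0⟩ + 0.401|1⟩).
-0.4755|00⟩ + 0.2082|01⟩ - 0.783|10⟩ + 0.3427|11⟩

amp(|b₁b₂…⟩) = product of the factor amplitudes for bits b₁, b₂, …; only kets whose every factor amplitude is nonzero survive.
|00⟩: (0.5191)(-0.9161) = -0.4755
|01⟩: (0.5191)(0.401) = 0.2082
|10⟩: (0.8547)(-0.9161) = -0.783
|11⟩: (0.8547)(0.401) = 0.3427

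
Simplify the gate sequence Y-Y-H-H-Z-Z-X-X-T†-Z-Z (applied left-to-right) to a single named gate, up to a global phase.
T†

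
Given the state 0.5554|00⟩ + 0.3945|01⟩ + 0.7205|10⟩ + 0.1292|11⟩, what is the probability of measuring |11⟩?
0.01669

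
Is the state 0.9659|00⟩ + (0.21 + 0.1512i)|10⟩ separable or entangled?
Separable

Writing the state as a|00⟩ + b|01⟩ + c|10⟩ + d|11⟩, it is a product state iff ad − bc = 0.
Here (a, b, c, d) = (0.9659, 0, (0.21 + 0.1512i), 0): ad − bc = (0.9659)(0) − (0)(0.21 + 0.1512i) = 0, so the state is separable.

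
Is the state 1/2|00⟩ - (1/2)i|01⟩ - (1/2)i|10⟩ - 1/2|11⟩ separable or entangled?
Separable

Writing the state as a|00⟩ + b|01⟩ + c|10⟩ + d|11⟩, it is a product state iff ad − bc = 0.
Here (a, b, c, d) = (1/2, -(1/2)i, -(1/2)i, -1/2): ad − bc = (1/2)(-1/2) − (-(1/2)i)(-(1/2)i) = 0, so the state is separable.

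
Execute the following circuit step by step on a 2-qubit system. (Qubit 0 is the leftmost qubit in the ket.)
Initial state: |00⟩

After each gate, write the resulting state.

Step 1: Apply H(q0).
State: 1/√2|00⟩ + 1/√2|10⟩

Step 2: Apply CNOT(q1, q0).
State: 1/√2|00⟩ + 1/√2|10⟩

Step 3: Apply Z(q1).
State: 1/√2|00⟩ + 1/√2|10⟩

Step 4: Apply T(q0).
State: 1/√2|00⟩ + (1/2 + (1/2)i)|10⟩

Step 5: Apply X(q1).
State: 1/√2|01⟩ + (1/2 + (1/2)i)|11⟩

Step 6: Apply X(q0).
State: (1/2 + (1/2)i)|01⟩ + 1/√2|11⟩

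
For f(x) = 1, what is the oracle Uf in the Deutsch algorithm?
I ⊗ X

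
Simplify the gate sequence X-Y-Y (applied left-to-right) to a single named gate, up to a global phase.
X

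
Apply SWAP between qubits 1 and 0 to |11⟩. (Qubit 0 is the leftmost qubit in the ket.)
|11⟩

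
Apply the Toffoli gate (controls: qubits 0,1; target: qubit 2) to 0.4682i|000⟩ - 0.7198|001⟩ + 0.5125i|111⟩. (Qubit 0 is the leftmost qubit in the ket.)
0.4682i|000⟩ - 0.7198|001⟩ + 0.5125i|110⟩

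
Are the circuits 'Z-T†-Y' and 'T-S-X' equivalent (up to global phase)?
No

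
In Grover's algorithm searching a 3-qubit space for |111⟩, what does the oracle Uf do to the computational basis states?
Uf|x⟩ = -|x⟩ if x = 111, else |x⟩ (phase flip on target)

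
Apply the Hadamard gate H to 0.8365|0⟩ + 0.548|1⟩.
0.979|0⟩ + 0.204|1⟩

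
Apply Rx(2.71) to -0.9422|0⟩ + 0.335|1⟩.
(-0.2017 - 0.3272i)|0⟩ + (0.07173 + 0.9203i)|1⟩

Rx(2.71) = [[cos(θ/2), −i·sin(θ/2)], [−i·sin(θ/2), cos(θ/2)]]; θ = 2.71, cos(θ/2) ≈ 0.214125, sin(θ/2) ≈ 0.976806.
With a = amp(|0⟩) = -0.9422 and b = amp(|1⟩) = 0.335:
new amp(|0⟩) = (0.214125)·a + (-0.976806i)·b = (-0.2017 - 0.3272i)
new amp(|1⟩) = (-0.976806i)·a + (0.214125)·b = (0.07173 + 0.9203i)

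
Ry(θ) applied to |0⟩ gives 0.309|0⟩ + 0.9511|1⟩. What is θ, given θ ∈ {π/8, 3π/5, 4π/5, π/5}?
4π/5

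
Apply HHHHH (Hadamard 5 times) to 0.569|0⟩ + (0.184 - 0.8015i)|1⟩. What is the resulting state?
(0.5325 - 0.5667i)|0⟩ + (0.2722 + 0.5667i)|1⟩

H² = I, so H^5 = H: a single Hadamard. With (a, b) = (0.569, (0.184 - 0.8015i)), H gives ((a + b)/√2, (a − b)/√2) = ((0.5325 - 0.5667i), (0.2722 + 0.5667i)).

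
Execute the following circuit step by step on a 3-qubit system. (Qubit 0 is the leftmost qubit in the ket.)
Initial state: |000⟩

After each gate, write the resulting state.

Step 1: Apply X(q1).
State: |010⟩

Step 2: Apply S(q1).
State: i|010⟩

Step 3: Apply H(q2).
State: (1/√2)i|010⟩ + (1/√2)i|011⟩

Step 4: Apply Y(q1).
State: 1/√2|000⟩ + 1/√2|001⟩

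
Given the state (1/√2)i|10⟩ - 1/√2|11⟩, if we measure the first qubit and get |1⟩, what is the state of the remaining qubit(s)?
(1/√2)i|0⟩ - 1/√2|1⟩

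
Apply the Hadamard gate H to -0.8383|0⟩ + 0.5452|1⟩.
-0.2073|0⟩ - 0.9783|1⟩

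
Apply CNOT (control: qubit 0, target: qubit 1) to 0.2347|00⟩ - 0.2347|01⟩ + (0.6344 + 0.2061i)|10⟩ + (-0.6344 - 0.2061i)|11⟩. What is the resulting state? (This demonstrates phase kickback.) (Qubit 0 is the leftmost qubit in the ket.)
0.2347|00⟩ - 0.2347|01⟩ + (-0.6344 - 0.2061i)|10⟩ + (0.6344 + 0.2061i)|11⟩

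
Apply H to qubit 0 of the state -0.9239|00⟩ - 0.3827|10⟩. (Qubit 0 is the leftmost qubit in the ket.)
-0.9239|00⟩ - 0.3827|10⟩

H on qubit 0 mixes each pair of kets that differ only in qubit 0: amplitudes (a, b) of (|…0…⟩, |…1…⟩) become ((a + b)/√2, (a − b)/√2). Kets absent from the input have amplitude 0.
(|00⟩, |10⟩): (a, b) = (-0.9239, -0.3827) → (-0.9239, -0.3827)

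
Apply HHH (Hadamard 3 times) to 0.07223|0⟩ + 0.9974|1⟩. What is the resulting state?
0.7563|0⟩ - 0.6542|1⟩

H² = I, so H^3 = H: a single Hadamard. With (a, b) = (0.07223, 0.9974), H gives ((a + b)/√2, (a − b)/√2) = (0.7563, -0.6542).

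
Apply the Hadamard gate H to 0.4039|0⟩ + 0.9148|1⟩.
0.9325|0⟩ - 0.3613|1⟩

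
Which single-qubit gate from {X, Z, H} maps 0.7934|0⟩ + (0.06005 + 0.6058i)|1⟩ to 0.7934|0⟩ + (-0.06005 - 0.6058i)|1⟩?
Z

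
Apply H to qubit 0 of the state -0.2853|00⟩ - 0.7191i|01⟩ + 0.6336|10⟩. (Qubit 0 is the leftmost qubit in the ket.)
0.2463|00⟩ - 0.5085i|01⟩ - 0.6498|10⟩ - 0.5085i|11⟩

H on qubit 0 mixes each pair of kets that differ only in qubit 0: amplitudes (a, b) of (|…0…⟩, |…1…⟩) become ((a + b)/√2, (a − b)/√2). Kets absent from the input have amplitude 0.
(|00⟩, |10⟩): (a, b) = (-0.2853, 0.6336) → (0.2463, -0.6498)
(|01⟩, |11⟩): (a, b) = (-0.7191i, 0) → (-0.5085i, -0.5085i)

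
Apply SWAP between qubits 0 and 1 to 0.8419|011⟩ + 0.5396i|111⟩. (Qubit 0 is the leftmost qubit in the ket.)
0.8419|101⟩ + 0.5396i|111⟩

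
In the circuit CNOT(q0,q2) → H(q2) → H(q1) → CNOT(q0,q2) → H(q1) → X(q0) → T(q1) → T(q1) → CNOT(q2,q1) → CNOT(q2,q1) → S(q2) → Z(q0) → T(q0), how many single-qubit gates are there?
9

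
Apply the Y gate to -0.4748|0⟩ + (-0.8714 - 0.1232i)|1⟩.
(-0.1232 + 0.8714i)|0⟩ - 0.4748i|1⟩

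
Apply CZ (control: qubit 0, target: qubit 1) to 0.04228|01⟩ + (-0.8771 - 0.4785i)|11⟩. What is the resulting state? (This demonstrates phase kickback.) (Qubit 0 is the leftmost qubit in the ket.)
0.04228|01⟩ + (0.8771 + 0.4785i)|11⟩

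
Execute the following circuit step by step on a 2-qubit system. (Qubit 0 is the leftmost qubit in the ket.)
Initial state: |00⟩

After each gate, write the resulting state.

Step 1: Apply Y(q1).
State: i|01⟩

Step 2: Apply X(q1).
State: i|00⟩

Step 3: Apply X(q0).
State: i|10⟩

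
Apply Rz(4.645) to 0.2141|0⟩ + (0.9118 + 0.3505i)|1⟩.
(-0.1462 - 0.1564i)|0⟩ + (-0.8787 + 0.4267i)|1⟩

Rz(4.645) = [[e^(−iθ/2), 0], [0, e^(iθ/2)]] with e^(±iθ/2) = cos(θ/2) ± i·sin(θ/2); θ = 4.645, cos(θ/2) ≈ -0.682884, sin(θ/2) ≈ 0.730527.
With a = amp(|0⟩) = 0.2141 and b = amp(|1⟩) = (0.9118 + 0.3505i):
new amp(|0⟩) = (-0.682884 - 0.730527i)·a = (-0.1462 - 0.1564i)
new amp(|1⟩) = (-0.682884 + 0.730527i)·b = (-0.8787 + 0.4267i)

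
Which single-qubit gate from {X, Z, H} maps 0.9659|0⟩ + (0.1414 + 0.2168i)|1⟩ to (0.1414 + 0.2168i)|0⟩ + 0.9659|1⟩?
X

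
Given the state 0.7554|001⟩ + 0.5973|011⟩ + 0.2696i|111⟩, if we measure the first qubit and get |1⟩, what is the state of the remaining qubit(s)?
i|11⟩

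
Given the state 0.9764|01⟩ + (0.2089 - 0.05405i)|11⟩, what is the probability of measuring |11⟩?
0.04656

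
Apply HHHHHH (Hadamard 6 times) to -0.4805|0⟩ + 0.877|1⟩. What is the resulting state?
-0.4805|0⟩ + 0.877|1⟩

H² = I, so an even number of Hadamards cancels: H^6 = I and the state is unchanged.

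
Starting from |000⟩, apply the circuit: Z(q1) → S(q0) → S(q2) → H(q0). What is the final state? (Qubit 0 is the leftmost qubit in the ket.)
1/√2|000⟩ + 1/√2|100⟩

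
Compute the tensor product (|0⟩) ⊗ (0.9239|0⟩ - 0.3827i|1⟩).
0.9239|00⟩ - 0.3827i|01⟩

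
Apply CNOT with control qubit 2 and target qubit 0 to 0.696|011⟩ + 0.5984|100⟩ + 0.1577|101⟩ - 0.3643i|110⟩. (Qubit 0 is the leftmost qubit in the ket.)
0.1577|001⟩ + 0.5984|100⟩ - 0.3643i|110⟩ + 0.696|111⟩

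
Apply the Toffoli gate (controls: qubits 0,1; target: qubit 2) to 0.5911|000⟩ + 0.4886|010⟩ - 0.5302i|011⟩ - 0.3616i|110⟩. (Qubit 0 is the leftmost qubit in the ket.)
0.5911|000⟩ + 0.4886|010⟩ - 0.5302i|011⟩ - 0.3616i|111⟩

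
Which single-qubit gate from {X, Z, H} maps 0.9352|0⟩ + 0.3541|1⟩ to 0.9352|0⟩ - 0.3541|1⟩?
Z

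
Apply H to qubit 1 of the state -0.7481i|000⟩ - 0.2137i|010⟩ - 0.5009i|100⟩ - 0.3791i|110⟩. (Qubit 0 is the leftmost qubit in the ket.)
-0.6801i|000⟩ - 0.3779i|010⟩ - 0.6223i|100⟩ - 0.08613i|110⟩

H on qubit 1 mixes each pair of kets that differ only in qubit 1: amplitudes (a, b) of (|…0…⟩, |…1…⟩) become ((a + b)/√2, (a − b)/√2). Kets absent from the input have amplitude 0.
(|000⟩, |010⟩): (a, b) = (-0.7481i, -0.2137i) → (-0.6801i, -0.3779i)
(|100⟩, |110⟩): (a, b) = (-0.5009i, -0.3791i) → (-0.6223i, -0.08613i)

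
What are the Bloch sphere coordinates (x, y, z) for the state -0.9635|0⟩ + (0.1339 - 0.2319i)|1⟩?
(-0.258, 0.4469, 0.8566)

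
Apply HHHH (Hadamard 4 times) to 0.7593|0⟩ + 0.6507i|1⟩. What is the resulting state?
0.7593|0⟩ + 0.6507i|1⟩

H² = I, so an even number of Hadamards cancels: H^4 = I and the state is unchanged.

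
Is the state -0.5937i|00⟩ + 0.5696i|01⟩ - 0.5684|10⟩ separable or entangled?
Entangled

Writing the state as a|00⟩ + b|01⟩ + c|10⟩ + d|11⟩, it is a product state iff ad − bc = 0.
Here (a, b, c, d) = (-0.5937i, 0.5696i, -0.5684, 0): ad − bc = (-0.5937i)(0) − (0.5696i)(-0.5684) = 0.3238i ≠ 0, so the state is entangled.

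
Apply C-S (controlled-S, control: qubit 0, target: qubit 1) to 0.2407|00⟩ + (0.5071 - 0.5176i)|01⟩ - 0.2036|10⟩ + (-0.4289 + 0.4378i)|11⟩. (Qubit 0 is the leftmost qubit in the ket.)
0.2407|00⟩ + (0.5071 - 0.5176i)|01⟩ - 0.2036|10⟩ + (-0.4378 - 0.4289i)|11⟩

C-S leaves the control-|0⟩ kets |00⟩, |01⟩ unchanged and applies S to qubit 1 on the control-|1⟩ pair (|10⟩, |11⟩).
S = [[1, 0], [0, i]].
With a = amp(|10⟩) = -0.2036 and b = amp(|11⟩) = (-0.4289 + 0.4378i):
new amp(|10⟩) = (1)·a = -0.2036
new amp(|11⟩) = (i)·b = (-0.4378 - 0.4289i)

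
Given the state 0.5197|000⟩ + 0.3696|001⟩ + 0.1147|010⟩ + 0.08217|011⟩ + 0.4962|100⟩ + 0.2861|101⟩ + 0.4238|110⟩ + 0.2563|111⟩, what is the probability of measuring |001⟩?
0.1366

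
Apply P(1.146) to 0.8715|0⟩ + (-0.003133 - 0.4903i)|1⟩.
0.8715|0⟩ + (0.4454 - 0.2049i)|1⟩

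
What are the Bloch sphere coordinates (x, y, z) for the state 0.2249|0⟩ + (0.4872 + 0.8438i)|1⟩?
(0.2191, 0.3795, -0.8988)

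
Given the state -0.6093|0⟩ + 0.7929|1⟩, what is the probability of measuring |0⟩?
0.3712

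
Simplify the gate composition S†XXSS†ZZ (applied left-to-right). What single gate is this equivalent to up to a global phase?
S†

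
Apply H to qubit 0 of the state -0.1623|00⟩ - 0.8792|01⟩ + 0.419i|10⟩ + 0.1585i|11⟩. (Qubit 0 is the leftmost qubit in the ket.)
(-0.1148 + 0.2963i)|00⟩ + (-0.6217 + 0.1121i)|01⟩ + (-0.1148 - 0.2963i)|10⟩ + (-0.6217 - 0.1121i)|11⟩

H on qubit 0 mixes each pair of kets that differ only in qubit 0: amplitudes (a, b) of (|…0…⟩, |…1…⟩) become ((a + b)/√2, (a − b)/√2). Kets absent from the input have amplitude 0.
(|00⟩, |10⟩): (a, b) = (-0.1623, 0.419i) → ((-0.1148 + 0.2963i), (-0.1148 - 0.2963i))
(|01⟩, |11⟩): (a, b) = (-0.8792, 0.1585i) → ((-0.6217 + 0.1121i), (-0.6217 - 0.1121i))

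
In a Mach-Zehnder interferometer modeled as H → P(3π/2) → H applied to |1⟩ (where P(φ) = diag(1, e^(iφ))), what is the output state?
(1/2 + (1/2)i)|0⟩ + (1/2 - (1/2)i)|1⟩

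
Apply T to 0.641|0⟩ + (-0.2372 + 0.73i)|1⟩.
0.641|0⟩ + (-0.6839 + 0.3485i)|1⟩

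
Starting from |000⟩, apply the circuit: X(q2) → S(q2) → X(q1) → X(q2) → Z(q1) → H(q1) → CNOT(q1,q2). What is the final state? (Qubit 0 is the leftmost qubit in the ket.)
-(1/√2)i|000⟩ + (1/√2)i|011⟩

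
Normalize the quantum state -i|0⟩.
-i|0⟩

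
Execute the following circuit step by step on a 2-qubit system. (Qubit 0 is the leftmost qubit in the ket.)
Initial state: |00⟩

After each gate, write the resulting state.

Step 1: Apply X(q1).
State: |01⟩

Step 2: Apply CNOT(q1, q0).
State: |11⟩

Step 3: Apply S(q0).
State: i|11⟩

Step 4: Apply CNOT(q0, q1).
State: i|10⟩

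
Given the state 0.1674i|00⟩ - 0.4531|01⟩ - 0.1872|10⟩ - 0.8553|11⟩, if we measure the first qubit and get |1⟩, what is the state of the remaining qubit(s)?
-0.2138|0⟩ - 0.9769|1⟩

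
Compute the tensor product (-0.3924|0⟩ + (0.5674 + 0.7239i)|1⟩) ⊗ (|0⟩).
-0.3924|00⟩ + (0.5674 + 0.7239i)|10⟩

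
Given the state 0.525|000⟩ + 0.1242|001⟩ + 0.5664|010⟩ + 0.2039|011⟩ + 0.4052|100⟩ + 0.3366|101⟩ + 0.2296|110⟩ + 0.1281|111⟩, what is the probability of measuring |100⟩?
0.1642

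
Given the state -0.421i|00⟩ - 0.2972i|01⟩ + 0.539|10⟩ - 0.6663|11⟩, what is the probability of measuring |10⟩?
0.2905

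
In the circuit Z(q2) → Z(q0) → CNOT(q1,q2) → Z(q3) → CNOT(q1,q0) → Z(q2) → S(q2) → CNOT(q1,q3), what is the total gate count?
8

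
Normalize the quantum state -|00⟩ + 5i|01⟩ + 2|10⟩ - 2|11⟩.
-0.1715|00⟩ + 0.8575i|01⟩ + 0.343|10⟩ - 0.343|11⟩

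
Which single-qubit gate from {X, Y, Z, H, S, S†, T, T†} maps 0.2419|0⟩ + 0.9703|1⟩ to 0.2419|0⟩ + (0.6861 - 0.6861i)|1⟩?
T†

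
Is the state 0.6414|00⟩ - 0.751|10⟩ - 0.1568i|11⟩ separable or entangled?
Entangled

Writing the state as a|00⟩ + b|01⟩ + c|10⟩ + d|11⟩, it is a product state iff ad − bc = 0.
Here (a, b, c, d) = (0.6414, 0, -0.751, -0.1568i): ad − bc = (0.6414)(-0.1568i) − (0)(-0.751) = -0.1006i ≠ 0, so the state is entangled.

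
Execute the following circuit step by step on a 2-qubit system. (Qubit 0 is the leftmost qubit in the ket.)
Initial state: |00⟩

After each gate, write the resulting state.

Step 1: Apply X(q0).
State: |10⟩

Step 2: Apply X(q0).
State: |00⟩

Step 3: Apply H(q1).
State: 1/√2|00⟩ + 1/√2|01⟩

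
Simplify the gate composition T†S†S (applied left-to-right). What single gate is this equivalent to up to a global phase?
T†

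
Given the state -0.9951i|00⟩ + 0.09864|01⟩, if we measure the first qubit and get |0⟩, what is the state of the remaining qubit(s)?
-0.9951i|0⟩ + 0.09864|1⟩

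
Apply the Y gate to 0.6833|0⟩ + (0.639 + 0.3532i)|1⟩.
(0.3532 - 0.639i)|0⟩ + 0.6833i|1⟩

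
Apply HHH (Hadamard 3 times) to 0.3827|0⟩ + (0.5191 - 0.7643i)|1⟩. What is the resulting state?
(0.6377 - 0.5404i)|0⟩ + (-0.09645 + 0.5404i)|1⟩

H² = I, so H^3 = H: a single Hadamard. With (a, b) = (0.3827, (0.5191 - 0.7643i)), H gives ((a + b)/√2, (a − b)/√2) = ((0.6377 - 0.5404i), (-0.09645 + 0.5404i)).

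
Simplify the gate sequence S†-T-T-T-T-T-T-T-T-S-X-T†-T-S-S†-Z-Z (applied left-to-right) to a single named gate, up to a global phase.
X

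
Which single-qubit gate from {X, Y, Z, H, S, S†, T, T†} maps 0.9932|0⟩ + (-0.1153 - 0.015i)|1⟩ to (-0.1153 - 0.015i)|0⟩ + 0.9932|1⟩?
X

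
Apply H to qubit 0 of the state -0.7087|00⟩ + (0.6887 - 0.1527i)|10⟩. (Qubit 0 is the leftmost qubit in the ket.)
(-0.01414 - 0.108i)|00⟩ + (-0.9881 + 0.108i)|10⟩

H on qubit 0 mixes each pair of kets that differ only in qubit 0: amplitudes (a, b) of (|…0…⟩, |…1…⟩) become ((a + b)/√2, (a − b)/√2). Kets absent from the input have amplitude 0.
(|00⟩, |10⟩): (a, b) = (-0.7087, (0.6887 - 0.1527i)) → ((-0.01414 - 0.108i), (-0.9881 + 0.108i))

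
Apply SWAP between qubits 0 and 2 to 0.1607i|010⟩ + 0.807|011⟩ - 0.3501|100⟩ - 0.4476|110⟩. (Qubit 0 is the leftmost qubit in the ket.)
-0.3501|001⟩ + 0.1607i|010⟩ - 0.4476|011⟩ + 0.807|110⟩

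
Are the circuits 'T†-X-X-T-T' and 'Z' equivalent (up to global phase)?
No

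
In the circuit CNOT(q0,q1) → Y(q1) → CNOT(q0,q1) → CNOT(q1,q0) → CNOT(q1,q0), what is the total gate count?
5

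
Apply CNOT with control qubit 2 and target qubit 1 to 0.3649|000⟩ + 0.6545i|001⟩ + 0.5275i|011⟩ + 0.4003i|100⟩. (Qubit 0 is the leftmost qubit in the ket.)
0.3649|000⟩ + 0.5275i|001⟩ + 0.6545i|011⟩ + 0.4003i|100⟩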